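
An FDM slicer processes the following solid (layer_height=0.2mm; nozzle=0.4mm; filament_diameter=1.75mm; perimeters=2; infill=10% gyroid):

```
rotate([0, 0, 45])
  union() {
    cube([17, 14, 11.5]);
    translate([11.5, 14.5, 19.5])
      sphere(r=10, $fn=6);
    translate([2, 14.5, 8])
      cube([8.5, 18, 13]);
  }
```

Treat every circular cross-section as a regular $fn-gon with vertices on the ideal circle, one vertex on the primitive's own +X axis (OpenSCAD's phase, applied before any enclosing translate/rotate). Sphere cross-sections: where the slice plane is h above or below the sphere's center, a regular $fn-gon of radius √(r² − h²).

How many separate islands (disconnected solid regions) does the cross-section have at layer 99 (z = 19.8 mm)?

1

At z = 19.8 mm: the cube does not reach this height (z outside [0, 11.5]); the r=10 sphere at (11.5, 14.5) contributes a regular 6-gon of circumradius √(10²−0.3²) = 9.995; the cube at (2, 14.5) (footprint 8.5×18) is included at this height; Combining (union): the regions partially overlap (shared area 56.02 mm²), so overlapping operands fuse into one piece — 1 connected region; (rotated 45° about Z; rotation is an isometry so areas/perimeters/island counts are preserved). Overall, the cross-section is a single solid region. Island count = 1.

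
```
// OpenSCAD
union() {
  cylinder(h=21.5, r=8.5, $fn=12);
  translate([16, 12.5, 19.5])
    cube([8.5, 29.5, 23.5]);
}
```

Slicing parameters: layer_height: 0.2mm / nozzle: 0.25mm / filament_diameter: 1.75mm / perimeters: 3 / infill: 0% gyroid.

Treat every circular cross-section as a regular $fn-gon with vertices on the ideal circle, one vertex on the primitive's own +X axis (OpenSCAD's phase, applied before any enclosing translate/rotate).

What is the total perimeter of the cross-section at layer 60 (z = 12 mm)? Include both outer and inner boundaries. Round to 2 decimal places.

At z = 12 mm: the cylinder: section is a regular 12-gon, circumradius r=8.5 (perimeter = 2·12·8.500·sin(180°/12) = 52.80 mm); the cube at (16, 12.5) does not reach this height (z outside [19.5, 43]); Combining (union): only the r=8.5 cylinder is present, so the union is just that shape — boundary = 52.80 mm. Overall, the cross-section is a single solid region. Total boundary length (outer) = 52.80 mm.

52.80 mm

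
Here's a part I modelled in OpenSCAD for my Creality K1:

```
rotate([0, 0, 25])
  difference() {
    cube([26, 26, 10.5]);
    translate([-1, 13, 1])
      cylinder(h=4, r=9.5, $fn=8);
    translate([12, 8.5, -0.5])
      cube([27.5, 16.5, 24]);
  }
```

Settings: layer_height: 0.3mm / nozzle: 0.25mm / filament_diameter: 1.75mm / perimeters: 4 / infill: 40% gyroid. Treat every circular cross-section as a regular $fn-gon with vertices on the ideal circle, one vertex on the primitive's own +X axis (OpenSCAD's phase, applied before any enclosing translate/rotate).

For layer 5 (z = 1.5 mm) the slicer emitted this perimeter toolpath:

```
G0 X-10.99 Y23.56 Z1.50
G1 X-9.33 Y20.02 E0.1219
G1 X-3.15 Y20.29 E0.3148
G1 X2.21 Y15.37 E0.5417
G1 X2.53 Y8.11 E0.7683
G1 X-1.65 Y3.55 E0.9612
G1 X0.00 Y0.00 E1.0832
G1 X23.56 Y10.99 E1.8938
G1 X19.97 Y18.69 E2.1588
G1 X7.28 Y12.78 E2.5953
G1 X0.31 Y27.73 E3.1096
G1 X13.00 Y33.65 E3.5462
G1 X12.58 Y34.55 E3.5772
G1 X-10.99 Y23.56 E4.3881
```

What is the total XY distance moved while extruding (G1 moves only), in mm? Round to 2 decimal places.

Sum the Euclidean lengths of each G1 segment: total = 140.73 mm.

140.73 mm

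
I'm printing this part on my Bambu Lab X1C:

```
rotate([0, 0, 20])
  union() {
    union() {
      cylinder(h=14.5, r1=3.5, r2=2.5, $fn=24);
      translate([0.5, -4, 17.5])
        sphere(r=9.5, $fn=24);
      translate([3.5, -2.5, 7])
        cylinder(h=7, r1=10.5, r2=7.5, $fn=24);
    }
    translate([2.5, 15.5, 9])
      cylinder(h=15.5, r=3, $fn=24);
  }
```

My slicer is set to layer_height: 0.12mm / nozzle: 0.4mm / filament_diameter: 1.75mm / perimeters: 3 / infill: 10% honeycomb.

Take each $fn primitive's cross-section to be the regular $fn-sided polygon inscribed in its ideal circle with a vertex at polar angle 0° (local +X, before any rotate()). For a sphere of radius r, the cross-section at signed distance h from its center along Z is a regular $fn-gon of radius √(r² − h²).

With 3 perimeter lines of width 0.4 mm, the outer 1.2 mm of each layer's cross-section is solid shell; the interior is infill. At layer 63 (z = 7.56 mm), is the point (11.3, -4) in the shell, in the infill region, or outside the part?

At z = 7.56 mm: the cone (r1=3.5→r2=2.5) has section circumradius 2.979 here — a regular 24-gon; the sphere at (0.5, -4) is not intersected at this z (|z−center|=9.940 > r=9.5); the cone at (3.5, -2.5): at t=0.080 of its height the radius interpolates to r₁+(r₂−r₁)t = 10.260, giving a regular 24-gon of that circumradius; Combining (union): the cone lies entirely inside the cone at (3.5, -2.5), so the union is just the cone at (3.5, -2.5) — 1 connected region; the cylinder at (2.5, 15.5) is absent (z outside [9, 24.5]); Taking the union: only the result so far is present, so the union is just that shape — 1 connected region; (whole slice rotated 20° about Z — lengths, areas and connectivity unchanged). Overall, the cross-section is a single solid region. Undo the 20° rotation: the query point maps to (9.250, -7.624) in the un-rotated model frame. The nearest boundary edge runs (12.39, -7.63)→(10.75, -9.75); distance from the point to it = 2.49 mm. The point is inside the cross-section and 2.49 mm from the nearest boundary — more than the 1.2 mm shell width (3 × 0.4), so it's in the infill interior.

infill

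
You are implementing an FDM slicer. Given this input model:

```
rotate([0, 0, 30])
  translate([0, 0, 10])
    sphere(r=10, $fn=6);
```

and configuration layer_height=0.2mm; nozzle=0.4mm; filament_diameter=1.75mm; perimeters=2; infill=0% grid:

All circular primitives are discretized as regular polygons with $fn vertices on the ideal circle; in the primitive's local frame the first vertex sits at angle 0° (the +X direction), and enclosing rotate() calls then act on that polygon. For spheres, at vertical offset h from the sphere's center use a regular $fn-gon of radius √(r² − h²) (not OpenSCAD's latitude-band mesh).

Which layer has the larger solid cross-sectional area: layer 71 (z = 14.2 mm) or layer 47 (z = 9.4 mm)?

Layer 71 (z = 14.2): the sphere: section is a regular 6-gon, circumradius = √(r²−h²) = √(10²−4.2²) = 9.075 (area = (6/2)·9.075²·sin(360°/6) = 213.98 mm²); (whole slice rotated 30° about Z — lengths, areas and connectivity unchanged). So its area = 213.98 mm². Layer 47 (z = 9.4): the r=10 sphere slices to a regular 6-gon of circumradius 9.982 (√(r²−h²) with h=0.6 from center) (area = (6/2)·9.982²·sin(360°/6) = 258.87 mm²); (whole slice rotated 30° about Z — lengths, areas and connectivity unchanged). So its area = 258.87 mm². Layer 47 is larger (258.87 vs 213.98 mm²).

layer 47 (z = 9.4 mm)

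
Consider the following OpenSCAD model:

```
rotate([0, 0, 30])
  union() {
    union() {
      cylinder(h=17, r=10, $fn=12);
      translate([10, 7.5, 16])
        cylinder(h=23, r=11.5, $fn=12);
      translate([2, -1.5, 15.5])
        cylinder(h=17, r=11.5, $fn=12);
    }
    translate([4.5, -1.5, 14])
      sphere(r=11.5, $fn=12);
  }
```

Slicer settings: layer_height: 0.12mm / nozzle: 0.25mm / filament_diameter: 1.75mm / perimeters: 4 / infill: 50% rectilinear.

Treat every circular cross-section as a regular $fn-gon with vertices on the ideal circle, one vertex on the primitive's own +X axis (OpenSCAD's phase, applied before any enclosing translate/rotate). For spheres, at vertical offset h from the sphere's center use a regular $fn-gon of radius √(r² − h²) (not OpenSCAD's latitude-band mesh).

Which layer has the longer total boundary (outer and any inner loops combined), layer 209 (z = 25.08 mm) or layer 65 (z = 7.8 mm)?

layer 209 (z = 25.08 mm)

Layer 209 (z = 25.08): the cylinder is not intersected at this z (z outside [0, 17]); the r=11.5 cylinder at (10, 7.5) gives a regular 12-gon of circumradius 11.5 (constant along its height) (perimeter = 2·12·11.500·sin(180°/12) = 71.43 mm); the r=11.5 cylinder at (2, -1.5) contributes a regular 12-gon of circumradius 11.5 (perimeter = 2·12·11.500·sin(180°/12) = 71.43 mm); Combining (union): the regions partially overlap (shared area 139.89 mm²), so the edge portions inside another operand are dropped and the merged outline is re-measured after clipping — boundary = 97.35 mm; the r=11.5 sphere at (4.5, -1.5) contributes a regular 12-gon of circumradius √(11.5²−11.08²) = 3.080 (perimeter = 2·12·3.080·sin(180°/12) = 19.13 mm); Merging all regions: the r=11.5 sphere at (4.5, -1.5) lies entirely inside the result so far, so the union is just the result so far — boundary = 97.35 mm; (whole slice rotated 30° about Z — lengths, areas and connectivity unchanged). So its perimeter = 97.35 mm. Layer 65 (z = 7.8): the r=10 cylinder contributes a regular 12-gon of circumradius 10 (perimeter = 2·12·10.000·sin(180°/12) = 62.12 mm); the cylinder at (10, 7.5) does not reach this height (z outside [16, 39]); the cylinder at (2, -1.5) does not reach this height (z outside [15.5, 32.5]); Merging all regions: only the r=10 cylinder is present, so the union is just that shape — boundary = 62.12 mm; the r=11.5 sphere at (4.5, -1.5) contributes a regular 12-gon of circumradius √(11.5²−6.2²) = 9.686 (perimeter = 2·12·9.686·sin(180°/12) = 60.16 mm); Taking the union: the regions partially overlap (shared area 200.25 mm²), so the edge portions inside another operand are dropped and the merged outline is re-measured after clipping — boundary = 70.77 mm; (rotated 30° about Z; rotation is an isometry so areas/perimeters/island counts are preserved). So its perimeter = 70.77 mm. Layer 209 is larger (97.35 vs 70.77 mm).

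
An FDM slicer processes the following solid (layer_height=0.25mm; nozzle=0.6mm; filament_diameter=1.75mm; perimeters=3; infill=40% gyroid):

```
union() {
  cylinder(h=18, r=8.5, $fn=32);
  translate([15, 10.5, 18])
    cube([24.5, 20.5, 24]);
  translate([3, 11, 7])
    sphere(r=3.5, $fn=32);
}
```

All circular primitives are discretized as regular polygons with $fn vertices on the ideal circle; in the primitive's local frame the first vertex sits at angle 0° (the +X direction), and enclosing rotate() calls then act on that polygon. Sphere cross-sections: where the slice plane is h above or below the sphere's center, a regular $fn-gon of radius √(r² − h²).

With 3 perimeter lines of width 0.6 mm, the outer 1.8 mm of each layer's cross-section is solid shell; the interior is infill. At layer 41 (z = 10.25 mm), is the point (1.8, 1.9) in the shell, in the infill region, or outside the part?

infill

At z = 10.25 mm: the r=8.5 cylinder contributes a regular 32-gon of circumradius 8.5; the cube at (15, 10.5) is not intersected at this z (z outside [18, 42]); the r=3.5 sphere at (3, 11) contributes a regular 32-gon of circumradius √(3.5²−3.25²) = 1.299; Combining (union): the 2 present regions are separate (no shared area or edge), so areas and boundary lengths simply add and each stays a separate island — 2 connected regions. Overall, the cross-section has 2 separate islands. The nearest boundary edge runs (4.72, 7.07)→(6.01, 6.01); distance from the point to it = 5.85 mm. (Shell/infill is judged within the island containing the point — the largest one.) The point is inside the cross-section and 5.85 mm from the nearest boundary — more than the 1.8 mm shell width (3 × 0.6), so it's in the infill interior.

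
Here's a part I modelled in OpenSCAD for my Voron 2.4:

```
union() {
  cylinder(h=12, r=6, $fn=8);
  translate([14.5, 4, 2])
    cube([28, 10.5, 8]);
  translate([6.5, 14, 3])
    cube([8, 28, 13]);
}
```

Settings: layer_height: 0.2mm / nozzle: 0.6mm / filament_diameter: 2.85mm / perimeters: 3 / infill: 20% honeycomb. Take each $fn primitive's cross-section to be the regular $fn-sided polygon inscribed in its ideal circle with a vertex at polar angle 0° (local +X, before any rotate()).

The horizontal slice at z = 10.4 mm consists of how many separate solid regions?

At z = 10.4 mm: the r=6 cylinder gives a regular 8-gon of circumradius 6 (constant along its height); the cube at (14.5, 4) is absent (z outside [2, 10]); the 8×28 cube at (6.5, 14) contributes its full rectangle; Merging all regions: the 2 present regions are separate (no shared area or edge), so areas and boundary lengths simply add and each stays a separate island — 2 connected regions. The result has 2 disconnected regions.

2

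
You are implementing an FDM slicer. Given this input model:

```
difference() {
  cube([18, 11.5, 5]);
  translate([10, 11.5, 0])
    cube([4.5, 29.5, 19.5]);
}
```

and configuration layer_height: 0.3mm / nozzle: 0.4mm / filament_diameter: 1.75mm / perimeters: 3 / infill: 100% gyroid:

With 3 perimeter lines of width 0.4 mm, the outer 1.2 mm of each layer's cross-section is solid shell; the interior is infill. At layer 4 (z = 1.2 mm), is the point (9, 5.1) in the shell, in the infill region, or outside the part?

infill

At z = 1.2 mm: the cube (footprint 18×11.5) is included at this height; the cube at (10, 11.5) (footprint 4.5×29.5) is included at this height; Subtracting the remaining from the first: starting from the 18×11.5 cube, the 4.5×29.5 cube at (10, 11.5) misses the remaining region (no effect) — 1 connected region. Overall, the cross-section is a single solid region. The nearest boundary edge runs (18.00, 0.00)→(0.00, 0.00); distance from the point to it = 5.10 mm. The point is inside the cross-section and 5.10 mm from the nearest boundary — more than the 1.2 mm shell width (3 × 0.4), so it's in the infill interior.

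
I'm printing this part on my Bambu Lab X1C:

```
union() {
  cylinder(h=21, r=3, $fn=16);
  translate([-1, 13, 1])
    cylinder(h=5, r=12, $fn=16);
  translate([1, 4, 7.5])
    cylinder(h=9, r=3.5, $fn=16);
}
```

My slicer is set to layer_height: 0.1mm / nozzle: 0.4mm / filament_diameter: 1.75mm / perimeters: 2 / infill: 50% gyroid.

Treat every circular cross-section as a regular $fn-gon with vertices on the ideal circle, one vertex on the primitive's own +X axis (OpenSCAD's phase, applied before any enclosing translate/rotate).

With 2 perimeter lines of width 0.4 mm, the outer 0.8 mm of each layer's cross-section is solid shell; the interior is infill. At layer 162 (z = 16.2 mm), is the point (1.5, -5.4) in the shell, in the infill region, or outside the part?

outside

At z = 16.2 mm: the r=3 cylinder gives a regular 16-gon of circumradius 3 (constant along its height); the cylinder at (-1, 13) does not reach this height (z outside [1, 6]); the r=3.5 cylinder at (1, 4) gives a regular 16-gon of circumradius 3.5 (constant along its height); Merging all regions: the regions partially overlap (shared area 7.79 mm²), so overlapping operands fuse into one piece — 1 connected region. Overall, the cross-section is a single solid region. The nearest boundary edge runs (1.15, -2.77)→(-0.00, -3.00); distance from the point to it = 2.65 mm. The point is not inside any of the regions above, so it lies outside the cross-section (2.65 mm from the nearest boundary).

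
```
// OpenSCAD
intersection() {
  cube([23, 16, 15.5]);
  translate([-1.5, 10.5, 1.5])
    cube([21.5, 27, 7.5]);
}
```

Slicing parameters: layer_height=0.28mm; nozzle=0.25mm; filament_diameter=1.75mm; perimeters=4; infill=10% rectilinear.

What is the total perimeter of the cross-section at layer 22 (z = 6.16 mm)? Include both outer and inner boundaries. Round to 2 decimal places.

At z = 6.16 mm: the 23×16 cube contributes its full rectangle (perimeter 78.00 mm); the cube at (-1.5, 10.5) (footprint 21.5×27) is included at this height (perimeter 97.00 mm); Taking the intersection: the 21.5×27 cube at (-1.5, 10.5) partially overlaps the 23×16 cube; clipping to the common part keeps 110.00 mm² — boundary = 51.00 mm. Overall, the cross-section is a single solid region. Total boundary length (outer) = 51.00 mm.

51.00 mm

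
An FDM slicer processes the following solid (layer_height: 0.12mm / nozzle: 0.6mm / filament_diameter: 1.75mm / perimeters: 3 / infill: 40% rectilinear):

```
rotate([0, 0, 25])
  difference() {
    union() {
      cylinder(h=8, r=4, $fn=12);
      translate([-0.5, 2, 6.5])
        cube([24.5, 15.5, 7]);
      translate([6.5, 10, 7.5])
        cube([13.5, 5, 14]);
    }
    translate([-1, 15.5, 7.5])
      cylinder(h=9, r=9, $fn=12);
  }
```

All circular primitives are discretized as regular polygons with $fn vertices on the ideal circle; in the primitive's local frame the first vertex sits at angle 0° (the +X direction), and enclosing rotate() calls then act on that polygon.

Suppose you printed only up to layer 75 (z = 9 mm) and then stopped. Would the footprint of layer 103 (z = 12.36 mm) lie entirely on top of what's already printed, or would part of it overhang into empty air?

entirely on top

Compare the two slices. At z = 9: the cylinder is not intersected at this z (z outside [0, 8]); the cube at (-0.5, 2) is present — its section is the full 24.5×15.5 rectangle (area 379.75 mm²); the cube at (6.5, 10) (footprint 13.5×5) is included at this height (area 67.50 mm²); Merging all regions: the 13.5×5 cube at (6.5, 10) lies entirely inside the 24.5×15.5 cube at (-0.5, 2), so the union is just the 24.5×15.5 cube at (-0.5, 2) — area = 379.75 mm²; the r=9 cylinder at (-1, 15.5) gives a regular 12-gon of circumradius 9 (constant along its height) (area = (12/2)·9.000²·sin(360°/12) = 243.00 mm²); Taking the first minus the rest: starting from that combined region (379.75 mm²), the r=9 cylinder at (-1, 15.5) partially overlaps it — only the 72.75 mm² overlap (of its 243.00 mm²) is removed, clipping the outline — area = 307.00 mm²; (rotated 25° about Z; rotation is an isometry so areas/perimeters/island counts are preserved). At z = 12.36: the cylinder does not reach this height (z outside [0, 8]); the cube at (-0.5, 2) (footprint 24.5×15.5) is included at this height (area 379.75 mm²); the cube at (6.5, 10) is present — its section is the full 13.5×5 rectangle (area 67.50 mm²); Merging all regions: the 13.5×5 cube at (6.5, 10) lies entirely inside the 24.5×15.5 cube at (-0.5, 2), so the union is just the 24.5×15.5 cube at (-0.5, 2) — area = 379.75 mm²; the r=9 cylinder at (-1, 15.5) contributes a regular 12-gon of circumradius 9 (area = (12/2)·9.000²·sin(360°/12) = 243.00 mm²); Taking the first minus the rest: starting from that combined region (379.75 mm²), the r=9 cylinder at (-1, 15.5) partially overlaps it — only the 72.75 mm² overlap (of its 243.00 mm²) is removed, clipping the outline — area = 307.00 mm²; (rotated 25° about Z; rotation is an isometry so areas/perimeters/island counts are preserved). Checking containment: the cross-section at z = 12.36 is a subset of the cross-section at z = 9.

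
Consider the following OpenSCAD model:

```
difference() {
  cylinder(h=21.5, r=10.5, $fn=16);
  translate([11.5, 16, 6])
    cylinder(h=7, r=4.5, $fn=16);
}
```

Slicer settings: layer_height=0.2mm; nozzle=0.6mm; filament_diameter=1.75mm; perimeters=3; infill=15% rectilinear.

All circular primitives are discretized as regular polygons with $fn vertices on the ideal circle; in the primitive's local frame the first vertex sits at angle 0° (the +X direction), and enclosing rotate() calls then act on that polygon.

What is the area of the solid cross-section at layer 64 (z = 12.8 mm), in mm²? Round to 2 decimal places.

At z = 12.8 mm: the r=10.5 cylinder gives a regular 16-gon of circumradius 10.5 (constant along its height) (area = (16/2)·10.500²·sin(360°/16) = 337.53 mm²); the r=4.5 cylinder at (11.5, 16) contributes a regular 16-gon of circumradius 4.5 (area = (16/2)·4.500²·sin(360°/16) = 61.99 mm²); Subtracting the remaining from the first: starting from the r=10.5 cylinder (337.53 mm²), the r=4.5 cylinder at (11.5, 16) misses the remaining region (no effect) — area = 337.53 mm². Overall, the cross-section is a single solid region. Net area = 337.53 mm².

337.53 mm²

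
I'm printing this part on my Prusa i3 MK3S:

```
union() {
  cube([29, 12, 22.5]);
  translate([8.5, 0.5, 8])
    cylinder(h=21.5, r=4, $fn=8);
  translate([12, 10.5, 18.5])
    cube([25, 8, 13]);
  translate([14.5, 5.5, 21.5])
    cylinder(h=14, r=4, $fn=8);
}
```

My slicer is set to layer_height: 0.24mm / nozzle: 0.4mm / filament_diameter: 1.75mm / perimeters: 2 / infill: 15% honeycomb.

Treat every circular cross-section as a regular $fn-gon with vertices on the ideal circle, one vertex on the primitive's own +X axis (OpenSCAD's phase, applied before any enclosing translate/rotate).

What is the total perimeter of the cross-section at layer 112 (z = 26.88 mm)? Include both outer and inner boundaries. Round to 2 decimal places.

At z = 26.88 mm: the cube is not intersected at this z (z outside [0, 22.5]); the r=4 cylinder at (8.5, 0.5) contributes a regular 8-gon of circumradius 4 (perimeter = 2·8·4.000·sin(180°/8) = 24.49 mm); the cube at (12, 10.5) is present — its section is the full 25×8 rectangle (perimeter 66.00 mm); the r=4 cylinder at (14.5, 5.5) gives a regular 8-gon of circumradius 4 (constant along its height) (perimeter = 2·8·4.000·sin(180°/8) = 24.49 mm); Taking the union: the 3 present regions are separate (no shared area or edge), so areas and boundary lengths simply add and each stays a separate island — boundary = 114.98 mm. Overall, the cross-section has 3 separate islands. Total boundary length (outer) = 114.98 mm.

114.98 mm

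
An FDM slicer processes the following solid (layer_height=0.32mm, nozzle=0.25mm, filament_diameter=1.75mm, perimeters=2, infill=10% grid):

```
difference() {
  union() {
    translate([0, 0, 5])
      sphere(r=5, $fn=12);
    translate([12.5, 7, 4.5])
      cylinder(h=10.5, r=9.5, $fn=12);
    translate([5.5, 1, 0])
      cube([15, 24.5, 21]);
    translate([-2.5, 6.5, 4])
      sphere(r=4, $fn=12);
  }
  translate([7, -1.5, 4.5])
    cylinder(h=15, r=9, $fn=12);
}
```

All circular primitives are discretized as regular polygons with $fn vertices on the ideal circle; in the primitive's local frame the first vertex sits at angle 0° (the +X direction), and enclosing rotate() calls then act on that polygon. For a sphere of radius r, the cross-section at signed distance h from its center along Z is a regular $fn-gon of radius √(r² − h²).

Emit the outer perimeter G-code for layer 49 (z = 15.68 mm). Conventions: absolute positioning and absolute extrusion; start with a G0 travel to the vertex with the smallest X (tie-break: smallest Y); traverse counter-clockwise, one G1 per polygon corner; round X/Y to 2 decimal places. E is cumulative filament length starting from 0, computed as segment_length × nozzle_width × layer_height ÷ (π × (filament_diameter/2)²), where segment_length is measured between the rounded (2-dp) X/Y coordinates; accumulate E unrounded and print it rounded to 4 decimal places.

G0 X5.50 Y7.10 Z15.68
G1 X7.00 Y7.50 E0.0516
G1 X11.50 Y6.29 E0.2066
G1 X14.79 Y3.00 E0.3614
G1 X15.33 Y1.00 E0.4303
G1 X20.50 Y1.00 E0.6022
G1 X20.50 Y25.50 E1.4171
G1 X5.50 Y25.50 E1.9160
G1 X5.50 Y7.10 E2.5280

At z = 15.68 mm: the sphere is not intersected at this z (|z−center|=10.680 > r=5); the cylinder at (12.5, 7) does not reach this height (z outside [4.5, 15]); the cube at (5.5, 1) is present — its section is the full 15×24.5 rectangle; the sphere at (-2.5, 6.5) does not reach this height (|z−center|=11.680 > r=4); Taking the union: only the 15×24.5 cube at (5.5, 1) is present, so the union is just that shape — 1 connected region; the r=9 cylinder at (7, -1.5) contributes a regular 12-gon of circumradius 9; Taking the first minus the rest: starting from the result so far, the r=9 cylinder at (7, -1.5) partially overlaps it — only the 48.54 mm² overlap (of its 243.00 mm²) is removed, clipping the outline — 1 connected region. The outline is a single polygon with 8 vertices. Extrusion per mm of travel: 0.25 × 0.32 / (π × 0.875²) = 0.033260. Accumulating E over each segment gives final E = 2.5280.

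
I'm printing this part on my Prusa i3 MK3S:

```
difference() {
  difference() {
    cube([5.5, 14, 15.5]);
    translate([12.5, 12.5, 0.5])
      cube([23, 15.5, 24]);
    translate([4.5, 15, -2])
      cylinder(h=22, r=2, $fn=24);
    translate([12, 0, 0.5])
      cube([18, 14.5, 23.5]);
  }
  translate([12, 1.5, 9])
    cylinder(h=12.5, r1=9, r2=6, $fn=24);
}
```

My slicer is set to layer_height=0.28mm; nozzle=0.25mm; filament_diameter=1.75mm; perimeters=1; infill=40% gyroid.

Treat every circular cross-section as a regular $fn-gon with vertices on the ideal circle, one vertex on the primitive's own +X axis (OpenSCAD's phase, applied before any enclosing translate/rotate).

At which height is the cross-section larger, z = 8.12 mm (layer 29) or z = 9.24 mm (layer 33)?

Layer 29 (z = 8.12): the cube (footprint 5.5×14) is included at this height (area 77.00 mm²); the cube at (12.5, 12.5) is present — its section is the full 23×15.5 rectangle (area 356.50 mm²); the r=2 cylinder at (4.5, 15) contributes a regular 24-gon of circumradius 2 (area = (24/2)·2.000²·sin(360°/24) = 12.42 mm²); the cube at (12, 0) is present — its section is the full 18×14.5 rectangle (area 261.00 mm²); Subtracting the remaining from the first: starting from the 5.5×14 cube (77.00 mm²), the 23×15.5 cube at (12.5, 12.5) misses the remaining region (no effect); the r=2 cylinder at (4.5, 15) partially overlaps it — only the 2.11 mm² overlap (of its 12.42 mm²) is removed, clipping the outline; the 18×14.5 cube at (12, 0) misses the remaining region (no effect) — area = 74.89 mm²; the cone at (12, 1.5) does not reach this height (z outside [9, 21.5]); Subtracting the remaining from the first: none of the subtracted shapes is present at this height, so the result so far is unchanged — area = 74.89 mm². So its area = 74.89 mm². Layer 33 (z = 9.24): the cube is present — its section is the full 5.5×14 rectangle (area 77.00 mm²); the 23×15.5 cube at (12.5, 12.5) contributes its full rectangle (area 356.50 mm²); the r=2 cylinder at (4.5, 15) gives a regular 24-gon of circumradius 2 (constant along its height) (area = (24/2)·2.000²·sin(360°/24) = 12.42 mm²); the cube at (12, 0) (footprint 18×14.5) is included at this height (area 261.00 mm²); Subtracting the remaining from the first: starting from the 5.5×14 cube (77.00 mm²), the 23×15.5 cube at (12.5, 12.5) misses the remaining region (no effect); the r=2 cylinder at (4.5, 15) partially overlaps it — only the 2.11 mm² overlap (of its 12.42 mm²) is removed, clipping the outline; the 18×14.5 cube at (12, 0) misses the remaining region (no effect) — area = 74.89 mm²; the cone at (12, 1.5): at t=0.019 of its height the radius interpolates to r₁+(r₂−r₁)t = 8.942, giving a regular 24-gon of that circumradius (area = (24/2)·8.942²·sin(360°/24) = 248.36 mm²); Subtracting the remaining from the first: starting from the result so far (74.89 mm²), the cone at (12, 1.5) partially overlaps it — only the 13.47 mm² overlap (of its 248.36 mm²) is removed, clipping the outline — area = 61.42 mm². So its area = 61.42 mm². Layer 29 is larger (74.89 vs 61.42 mm²).

layer 29 (z = 8.12 mm)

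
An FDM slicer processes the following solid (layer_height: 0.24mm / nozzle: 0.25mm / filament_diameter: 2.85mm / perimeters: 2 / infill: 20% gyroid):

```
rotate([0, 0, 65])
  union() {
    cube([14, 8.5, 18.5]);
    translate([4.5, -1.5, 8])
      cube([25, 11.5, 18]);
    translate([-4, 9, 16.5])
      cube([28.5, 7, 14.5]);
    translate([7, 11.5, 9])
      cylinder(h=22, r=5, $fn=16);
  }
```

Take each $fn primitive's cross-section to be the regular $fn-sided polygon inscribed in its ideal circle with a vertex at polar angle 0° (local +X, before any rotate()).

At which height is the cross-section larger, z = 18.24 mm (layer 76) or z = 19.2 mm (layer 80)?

Layer 76 (z = 18.24): the cube (footprint 14×8.5) is included at this height (area 119.00 mm²); the cube at (4.5, -1.5) (footprint 25×11.5) is included at this height (area 287.50 mm²); the cube at (-4, 9) (footprint 28.5×7) is included at this height (area 199.50 mm²); the r=5 cylinder at (7, 11.5) gives a regular 16-gon of circumradius 5 (constant along its height) (area = (16/2)·5.000²·sin(360°/16) = 76.54 mm²); Merging all regions: the regions partially overlap — summed areas 682.54 mm² minus the doubly-counted overlap 175.30 mm² gives 507.24 mm² — area = 507.24 mm²; (rotated 65° about Z; rotation is an isometry so areas/perimeters/island counts are preserved). So its area = 507.24 mm². Layer 80 (z = 19.2): the cube is absent (z outside [0, 18.5]); the cube at (4.5, -1.5) is present — its section is the full 25×11.5 rectangle (area 287.50 mm²); the cube at (-4, 9) (footprint 28.5×7) is included at this height (area 199.50 mm²); the cylinder at (7, 11.5): section is a regular 16-gon, circumradius r=5 (area = (16/2)·5.000²·sin(360°/16) = 76.54 mm²); Merging all regions: the regions partially overlap — summed areas 563.54 mm² minus the doubly-counted overlap 93.54 mm² gives 470.00 mm² — area = 470.00 mm²; (rotated 65° about Z; rotation is an isometry so areas/perimeters/island counts are preserved). So its area = 470.00 mm². Layer 76 is larger (507.24 vs 470.00 mm²).

layer 76 (z = 18.24 mm)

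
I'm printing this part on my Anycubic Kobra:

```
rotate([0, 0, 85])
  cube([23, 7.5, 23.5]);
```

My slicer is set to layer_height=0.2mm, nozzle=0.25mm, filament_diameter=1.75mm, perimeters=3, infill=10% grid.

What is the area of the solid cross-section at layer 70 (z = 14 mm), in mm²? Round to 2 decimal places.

172.50 mm²

At z = 14 mm: the cube is present — its section is the full 23×7.5 rectangle (area 172.50 mm²); (whole slice rotated 85° about Z — lengths, areas and connectivity unchanged). Overall, the cross-section is a single solid region. Net area = 172.50 mm².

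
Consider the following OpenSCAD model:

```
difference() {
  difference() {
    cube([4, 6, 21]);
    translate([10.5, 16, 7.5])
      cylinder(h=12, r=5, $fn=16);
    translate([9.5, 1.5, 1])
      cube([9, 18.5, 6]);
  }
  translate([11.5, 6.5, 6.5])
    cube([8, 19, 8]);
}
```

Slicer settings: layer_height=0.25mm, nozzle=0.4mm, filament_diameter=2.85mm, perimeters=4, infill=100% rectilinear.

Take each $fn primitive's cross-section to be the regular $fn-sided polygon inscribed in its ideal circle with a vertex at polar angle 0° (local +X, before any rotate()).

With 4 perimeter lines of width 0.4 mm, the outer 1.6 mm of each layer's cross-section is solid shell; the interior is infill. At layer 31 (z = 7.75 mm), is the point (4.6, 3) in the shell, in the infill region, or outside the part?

At z = 7.75 mm: the cube is present — its section is the full 4×6 rectangle; the r=5 cylinder at (10.5, 16) contributes a regular 16-gon of circumradius 5; the cube at (9.5, 1.5) is absent (z outside [1, 7]); Subtracting the remaining from the first: starting from the 4×6 cube, the r=5 cylinder at (10.5, 16) misses the remaining region (no effect) — 1 connected region; the cube at (11.5, 6.5) (footprint 8×19) is included at this height; After the difference (first − rest): starting from the result so far, the 8×19 cube at (11.5, 6.5) misses the remaining region (no effect) — 1 connected region. Overall, the cross-section is a single solid region. The nearest boundary edge runs (4.00, 6.00)→(4.00, 0.00); distance from the point to it = 0.60 mm. The point is not inside any of the regions above, so it lies outside the cross-section (0.60 mm from the nearest boundary).

outside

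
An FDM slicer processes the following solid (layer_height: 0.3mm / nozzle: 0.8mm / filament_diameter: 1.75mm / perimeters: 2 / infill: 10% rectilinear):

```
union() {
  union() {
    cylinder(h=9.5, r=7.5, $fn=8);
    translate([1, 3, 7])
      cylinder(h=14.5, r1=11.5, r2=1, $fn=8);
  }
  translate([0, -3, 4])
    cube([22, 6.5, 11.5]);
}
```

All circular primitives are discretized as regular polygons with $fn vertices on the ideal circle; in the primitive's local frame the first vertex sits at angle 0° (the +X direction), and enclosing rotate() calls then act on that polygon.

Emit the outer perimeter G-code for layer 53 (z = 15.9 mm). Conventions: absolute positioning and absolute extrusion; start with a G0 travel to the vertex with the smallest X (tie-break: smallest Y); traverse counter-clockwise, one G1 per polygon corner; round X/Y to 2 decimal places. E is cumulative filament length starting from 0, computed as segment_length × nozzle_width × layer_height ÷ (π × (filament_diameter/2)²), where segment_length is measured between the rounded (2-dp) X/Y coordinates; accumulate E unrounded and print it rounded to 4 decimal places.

G0 X-4.06 Y3.00 Z15.90
G1 X-2.57 Y-0.57 E0.3860
G1 X1.00 Y-2.06 E0.7720
G1 X4.57 Y-0.57 E1.1580
G1 X6.06 Y3.00 E1.5440
G1 X4.57 Y6.57 E1.9300
G1 X1.00 Y8.06 E2.3160
G1 X-2.57 Y6.57 E2.7020
G1 X-4.06 Y3.00 E3.0880

At z = 15.9 mm: the cylinder is not intersected at this z (z outside [0, 9.5]); the cone at (1, 3) (r1=11.5→r2=1) has section circumradius 5.055 here — a regular 8-gon; Combining (union): only the cone at (1, 3) is present, so the union is just that shape — 1 connected region; the cube at (0, -3) does not reach this height (z outside [4, 15.5]); Taking the union: only the result so far is present, so the union is just that shape — 1 connected region. The outline is a single polygon with 8 vertices. Extrusion per mm of travel: 0.8 × 0.3 / (π × 0.875²) = 0.099780. Accumulating E over each segment gives final E = 3.0880.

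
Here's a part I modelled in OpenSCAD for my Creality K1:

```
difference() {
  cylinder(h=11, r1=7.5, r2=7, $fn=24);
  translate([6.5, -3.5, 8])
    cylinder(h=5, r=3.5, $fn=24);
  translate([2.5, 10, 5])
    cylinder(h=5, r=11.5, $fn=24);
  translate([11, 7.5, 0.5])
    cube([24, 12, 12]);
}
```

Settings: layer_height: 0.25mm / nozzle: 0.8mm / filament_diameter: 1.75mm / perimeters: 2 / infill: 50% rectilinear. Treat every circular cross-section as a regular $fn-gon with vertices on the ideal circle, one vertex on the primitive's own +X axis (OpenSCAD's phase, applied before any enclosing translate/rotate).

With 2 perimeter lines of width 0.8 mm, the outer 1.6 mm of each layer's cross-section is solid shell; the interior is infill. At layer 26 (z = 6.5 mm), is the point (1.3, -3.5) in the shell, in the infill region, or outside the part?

infill

At z = 6.5 mm: the cone contributes a regular 24-gon of circumradius 7.205 (interpolated between r1=7.5 and r2=7 at t=0.591); the cylinder at (6.5, -3.5) does not reach this height (z outside [8, 13]); the r=11.5 cylinder at (2.5, 10) contributes a regular 24-gon of circumradius 11.5; the cube at (11, 7.5) (footprint 24×12) is included at this height; Subtracting the remaining from the first: starting from the cone, the r=11.5 cylinder at (2.5, 10) partially overlaps it — only the 85.41 mm² overlap (of its 410.75 mm²) is removed, clipping the outline; the 24×12 cube at (11, 7.5) misses the remaining region (no effect) — 1 connected region. Overall, the cross-section is a single solid region. The nearest boundary edge runs (-0.48, -1.11)→(2.50, -1.50); distance from the point to it = 2.14 mm. The point is inside the cross-section and 2.14 mm from the nearest boundary — more than the 1.6 mm shell width (2 × 0.8), so it's in the infill interior.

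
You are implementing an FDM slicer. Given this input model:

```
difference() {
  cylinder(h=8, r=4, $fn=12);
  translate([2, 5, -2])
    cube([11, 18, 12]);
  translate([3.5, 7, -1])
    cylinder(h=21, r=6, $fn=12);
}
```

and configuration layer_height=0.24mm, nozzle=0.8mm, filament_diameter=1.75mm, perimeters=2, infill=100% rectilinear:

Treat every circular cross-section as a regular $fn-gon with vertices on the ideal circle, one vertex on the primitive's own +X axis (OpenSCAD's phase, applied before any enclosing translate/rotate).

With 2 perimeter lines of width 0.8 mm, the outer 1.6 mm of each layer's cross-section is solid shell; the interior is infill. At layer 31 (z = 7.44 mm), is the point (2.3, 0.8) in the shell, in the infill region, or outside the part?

shell

At z = 7.44 mm: the r=4 cylinder gives a regular 12-gon of circumradius 4 (constant along its height); the cube at (2, 5) is present — its section is the full 11×18 rectangle; the r=6 cylinder at (3.5, 7) gives a regular 12-gon of circumradius 6 (constant along its height); Taking the first minus the rest: starting from the r=4 cylinder, the 11×18 cube at (2, 5) misses the remaining region (no effect); the r=6 cylinder at (3.5, 7) partially overlaps it — only the 7.53 mm² overlap (of its 108.00 mm²) is removed, clipping the outline — 1 connected region. Overall, the cross-section is a single solid region. The nearest boundary edge runs (0.50, 1.80)→(3.50, 1.00); distance from the point to it = 0.50 mm. The point is inside the cross-section, 0.50 mm from the nearest boundary — within the 1.6 mm shell band (2 × 0.8).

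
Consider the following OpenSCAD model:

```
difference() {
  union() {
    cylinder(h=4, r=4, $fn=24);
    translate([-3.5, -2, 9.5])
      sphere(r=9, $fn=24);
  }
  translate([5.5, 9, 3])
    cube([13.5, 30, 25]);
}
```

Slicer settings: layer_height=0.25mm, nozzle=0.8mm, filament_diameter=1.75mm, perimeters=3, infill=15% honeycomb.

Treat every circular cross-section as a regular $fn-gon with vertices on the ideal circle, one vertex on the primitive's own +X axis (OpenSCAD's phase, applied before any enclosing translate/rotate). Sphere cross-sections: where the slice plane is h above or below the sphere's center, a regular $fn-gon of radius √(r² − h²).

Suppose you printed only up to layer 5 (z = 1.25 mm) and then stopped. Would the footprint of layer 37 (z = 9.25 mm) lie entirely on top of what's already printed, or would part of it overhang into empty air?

Compare the two slices. At z = 1.25: the r=4 cylinder contributes a regular 24-gon of circumradius 4 (area = (24/2)·4.000²·sin(360°/24) = 49.69 mm²); the sphere at (-3.5, -2): section is a regular 24-gon, circumradius = √(r²−h²) = √(9²−8.25²) = 3.597 (area = (24/2)·3.597²·sin(360°/24) = 40.18 mm²); Taking the union: the regions partially overlap — summed areas 89.87 mm² minus the doubly-counted overlap 15.83 mm² gives 74.04 mm² — area = 74.04 mm²; the cube at (5.5, 9) is absent (z outside [3, 28]); Subtracting the remaining from the first: none of the subtracted shapes is present at this height, so the result so far is unchanged — area = 74.04 mm². At z = 9.25: the cylinder is not intersected at this z (z outside [0, 4]); the sphere at (-3.5, -2): section is a regular 24-gon, circumradius = √(r²−h²) = √(9²−0.25²) = 8.997 (area = (24/2)·8.997²·sin(360°/24) = 251.38 mm²); Merging all regions: only the r=9 sphere at (-3.5, -2) is present, so the union is just that shape — area = 251.38 mm²; the cube at (5.5, 9) (footprint 13.5×30) is included at this height (area 405.00 mm²); Taking the first minus the rest: starting from the result so far (251.38 mm²), the 13.5×30 cube at (5.5, 9) misses the remaining region (no effect) — area = 251.38 mm². Checking containment: at z = 9.25 the cross-section extends beyond the z = 1.25 cross-section by about 177.34 mm².

part overhangs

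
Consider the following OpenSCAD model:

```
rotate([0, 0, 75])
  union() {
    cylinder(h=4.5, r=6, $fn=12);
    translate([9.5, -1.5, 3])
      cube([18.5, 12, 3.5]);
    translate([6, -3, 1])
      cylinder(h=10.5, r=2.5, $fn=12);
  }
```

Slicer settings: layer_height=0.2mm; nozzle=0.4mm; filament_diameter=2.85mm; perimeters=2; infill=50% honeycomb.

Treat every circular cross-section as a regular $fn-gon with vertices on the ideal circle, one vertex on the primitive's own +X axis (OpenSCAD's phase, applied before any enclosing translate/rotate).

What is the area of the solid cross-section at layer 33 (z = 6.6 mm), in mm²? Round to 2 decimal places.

18.75 mm²

At z = 6.6 mm: the cylinder is not intersected at this z (z outside [0, 4.5]); the cube at (9.5, -1.5) is not intersected at this z (z outside [3, 6.5]); the r=2.5 cylinder at (6, -3) contributes a regular 12-gon of circumradius 2.5 (area = (12/2)·2.500²·sin(360°/12) = 18.75 mm²); Merging all regions: only the r=2.5 cylinder at (6, -3) is present, so the union is just that shape — area = 18.75 mm²; (whole slice rotated 75° about Z — lengths, areas and connectivity unchanged). Overall, the cross-section is a single solid region. Net area = 18.75 mm².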